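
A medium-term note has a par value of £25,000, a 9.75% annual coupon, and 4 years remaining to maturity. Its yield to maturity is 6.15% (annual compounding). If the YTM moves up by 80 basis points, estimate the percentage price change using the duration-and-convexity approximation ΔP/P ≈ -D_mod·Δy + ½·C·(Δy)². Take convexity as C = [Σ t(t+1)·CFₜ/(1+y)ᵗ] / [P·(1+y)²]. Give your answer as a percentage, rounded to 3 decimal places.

-2.611%

With y = 0.0615:
  t   CF        PV=CF/(1+0.0615)^t    t·PV        t(t+1)·PV
  1     2,437.50     2,296.2789     2,296.2789       4,592.5577
  2     2,437.50     2,163.2396     4,326.4792      12,979.4377
  3     2,437.50     2,037.9083     6,113.7248      24,454.8991
  4    27,437.50    21,610.4865    86,441.9459     432,209.7297
  Σ                 28,107.9132    99,178.4288     474,236.6241
P = 28,107.9132; D_Mac = 3.52849 yrs; D_mod = 3.32406 yrs; C = 14.97361.
Duration effect: -3.32406 × (+0.008) = -0.026592
Convexity effect: 0.5 × 14.97361 × (0.008)² = +0.0004792
ΔP/P ≈ -0.026592 + 0.0004792 = -0.026113 = -2.6113%.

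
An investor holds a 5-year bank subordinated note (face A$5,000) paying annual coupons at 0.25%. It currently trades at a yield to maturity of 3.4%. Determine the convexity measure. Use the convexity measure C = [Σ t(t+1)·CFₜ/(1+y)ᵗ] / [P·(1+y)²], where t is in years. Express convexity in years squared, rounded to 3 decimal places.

With y = 0.034:
  t   CF        PV=CF/(1+0.034)^t    t·PV        t(t+1)·PV
  1        12.50        12.0890        12.0890          24.1779
  2        12.50        11.6915        23.3829          70.1488
  3        12.50        11.3070        33.9211         135.6843
  4        12.50        10.9352        43.7409         218.7046
  5     5,012.50     4,240.8381    21,204.1904     127,225.1427
  Σ                  4,286.8608    21,317.3243     127,673.8583
P = 4,286.8608.
Convexity = Σ t(t+1)·PV / [P·(1+y)²] = 127,673.8583 / (4,286.8608 × 1.069156) = 27.85618.

27.856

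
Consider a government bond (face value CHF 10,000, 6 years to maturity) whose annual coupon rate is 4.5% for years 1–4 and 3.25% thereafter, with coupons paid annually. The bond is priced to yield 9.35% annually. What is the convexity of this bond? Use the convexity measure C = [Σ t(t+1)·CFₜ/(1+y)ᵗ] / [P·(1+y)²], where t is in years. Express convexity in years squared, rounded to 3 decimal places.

29.717

With y = 0.0935:
  t   CF        PV=CF/(1+0.0935)^t    t·PV        t(t+1)·PV
  1       450.00       411.5226       411.5226         823.0453
  2       450.00       376.3353       752.6706       2,258.0117
  3       450.00       344.1566     1,032.4699       4,129.8797
  4       450.00       314.7294     1,258.9177       6,294.5887
  5       325.00       207.8689     1,039.3443       6,236.0657
  6    10,325.00     6,039.1711    36,235.0268     253,645.1874
  Σ                  7,693.7840    40,729.9519     273,386.7784
P = 7,693.7840.
Convexity = Σ t(t+1)·PV / [P·(1+y)²] = 273,386.7784 / (7,693.7840 × 1.195742) = 29.71666.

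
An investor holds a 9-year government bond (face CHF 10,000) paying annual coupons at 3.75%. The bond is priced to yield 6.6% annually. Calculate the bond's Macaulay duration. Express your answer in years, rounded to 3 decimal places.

7.645 years

Periodic yield y = 0.066. Discount each cash flow and weight by its year:
  t   CF        PV=CF/(1+0.066)^t    t·PV
  1       375.00       351.7824       351.7824
  2       375.00       330.0022       660.0044
  3       375.00       309.5706       928.7117
  4       375.00       290.4039     1,161.6156
  5       375.00       272.4239     1,362.1196
  6       375.00       255.5572     1,533.3429
  7       375.00       239.7347     1,678.1426
  8       375.00       224.8918     1,799.1344
  9    10,375.00     5,836.7792    52,531.0126
  Σ                  8,111.1458    62,005.8663
Price P = Σ PV = 8,111.1458.
Macaulay duration = Σ(t·PV) / P = 62,005.8663 / 8,111.1458 = 7.64453 years.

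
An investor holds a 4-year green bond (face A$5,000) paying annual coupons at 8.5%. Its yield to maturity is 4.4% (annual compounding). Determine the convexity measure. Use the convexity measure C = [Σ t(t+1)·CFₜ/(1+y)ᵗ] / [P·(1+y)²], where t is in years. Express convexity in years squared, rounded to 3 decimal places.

With y = 0.044:
  t   CF        PV=CF/(1+0.044)^t    t·PV        t(t+1)·PV
  1       425.00       407.0881       407.0881         814.1762
  2       425.00       389.9312       779.8623       2,339.5869
  3       425.00       373.4973     1,120.4918       4,481.9673
  4     5,425.00     4,566.6502    18,266.6009      91,333.0043
  Σ                  5,737.1668    20,574.0431      98,968.7347
P = 5,737.1668.
Convexity = Σ t(t+1)·PV / [P·(1+y)²] = 98,968.7347 / (5,737.1668 × 1.089936) = 15.82703.

15.827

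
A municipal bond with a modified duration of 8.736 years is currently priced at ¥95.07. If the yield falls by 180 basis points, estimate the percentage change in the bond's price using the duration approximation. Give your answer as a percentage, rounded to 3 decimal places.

+15.725%

Duration approximation: ΔP/P ≈ -D_mod · Δy = -8.736 × (-0.018) = +0.157248.
As a percentage: +15.7248%.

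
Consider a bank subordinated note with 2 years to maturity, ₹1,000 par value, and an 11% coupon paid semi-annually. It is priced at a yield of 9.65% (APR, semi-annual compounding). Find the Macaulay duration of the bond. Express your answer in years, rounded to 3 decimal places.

Periodic yield y = 0.04825. Discount each cash flow and weight by its period:
  t   CF        PV=CF/(1+0.04825)^t    t·PV
  1        55.00        52.4684        52.4684
  2        55.00        50.0533       100.1067
  3        55.00        47.7494       143.2483
  4     1,055.00       873.7616     3,495.0466
  Σ                  1,024.0328     3,790.8699
Price P = Σ PV = 1,024.0328.
Macaulay duration = Σ(t·PV) / P = 3,790.8699 / 1,024.0328 = 3.70190 half-year periods.
In years: 3.70190 / 2 = 1.85095 years.

1.851 years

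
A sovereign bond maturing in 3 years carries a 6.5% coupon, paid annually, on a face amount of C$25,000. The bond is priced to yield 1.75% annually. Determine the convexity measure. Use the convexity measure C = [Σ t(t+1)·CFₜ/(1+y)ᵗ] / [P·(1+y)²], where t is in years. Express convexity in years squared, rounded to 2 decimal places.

With y = 0.0175:
  t   CF        PV=CF/(1+0.0175)^t    t·PV        t(t+1)·PV
  1     1,625.00     1,597.0516     1,597.0516       3,194.1032
  2     1,625.00     1,569.5839     3,139.1678       9,417.5033
  3    26,625.00    25,274.7206    75,824.1617     303,296.6468
  Σ                 28,441.3560    80,560.3810     315,908.2532
P = 28,441.3560.
Convexity = Σ t(t+1)·PV / [P·(1+y)²] = 315,908.2532 / (28,441.3560 × 1.035306) = 10.72857.

10.73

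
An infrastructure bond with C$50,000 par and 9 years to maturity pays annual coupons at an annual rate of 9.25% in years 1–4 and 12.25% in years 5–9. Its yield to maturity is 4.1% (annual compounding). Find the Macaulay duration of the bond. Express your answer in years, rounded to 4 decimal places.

6.8874 years

Periodic yield y = 0.041. Discount each cash flow and weight by its year:
  t   CF        PV=CF/(1+0.041)^t    t·PV
  1     4,625.00     4,442.8434     4,442.8434
  2     4,625.00     4,267.8611     8,535.7222
  3     4,625.00     4,099.7705    12,299.3116
  4     4,625.00     3,938.3002    15,753.2009
  5     6,125.00     5,010.1698    25,050.8490
  6     6,125.00     4,812.8432    28,877.0594
  7     6,125.00     4,623.2884    32,363.0189
  8     6,125.00     4,441.1992    35,529.5939
  9    56,125.00    39,093.0710   351,837.6391
  Σ                 74,729.3470   514,689.2384
Price P = Σ PV = 74,729.3470.
Macaulay duration = Σ(t·PV) / P = 514,689.2384 / 74,729.3470 = 6.88738 years.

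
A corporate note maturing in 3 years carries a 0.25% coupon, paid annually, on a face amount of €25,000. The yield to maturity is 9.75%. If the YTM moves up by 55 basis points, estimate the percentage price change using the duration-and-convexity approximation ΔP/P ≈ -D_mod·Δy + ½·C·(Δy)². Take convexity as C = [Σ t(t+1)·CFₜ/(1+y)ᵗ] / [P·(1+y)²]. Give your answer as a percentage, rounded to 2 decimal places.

With y = 0.0975:
  t   CF        PV=CF/(1+0.0975)^t    t·PV        t(t+1)·PV
  1        62.50        56.9476        56.9476         113.8952
  2        62.50        51.8885       103.7770         311.3309
  3    25,062.50    18,958.7982    56,876.3945     227,505.5780
  Σ                 19,067.6343    57,037.1191     227,930.8041
P = 19,067.6343; D_Mac = 2.99131 yrs; D_mod = 2.72556 yrs; C = 9.92424.
Duration effect: -2.72556 × (+0.0055) = -0.014991
Convexity effect: 0.5 × 9.92424 × (0.0055)² = +0.0001501
ΔP/P ≈ -0.014991 + 0.0001501 = -0.014840 = -1.4840%.

-1.48%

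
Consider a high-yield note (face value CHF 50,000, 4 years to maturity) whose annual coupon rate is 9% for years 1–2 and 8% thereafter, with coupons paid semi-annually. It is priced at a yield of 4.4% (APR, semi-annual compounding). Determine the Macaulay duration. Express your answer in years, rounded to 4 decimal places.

Periodic yield y = 0.022. Discount each cash flow and weight by its period:
  t   CF        PV=CF/(1+0.022)^t    t·PV
  1     2,250.00     2,201.5656     2,201.5656
  2     2,250.00     2,154.1737     4,308.3475
  3     2,250.00     2,107.8021     6,323.4063
  4     2,250.00     2,062.4287     8,249.7146
  5     2,000.00     1,793.8062     8,969.0309
  6     2,000.00     1,755.1920    10,531.1518
  7     2,000.00     1,717.4090    12,021.8627
  8    52,000.00    43,691.4218   349,531.3740
  Σ                 57,483.7989   402,136.4534
Price P = Σ PV = 57,483.7989.
Macaulay duration = Σ(t·PV) / P = 402,136.4534 / 57,483.7989 = 6.99565 half-year periods.
In years: 6.99565 / 2 = 3.49782 years.

3.4978 years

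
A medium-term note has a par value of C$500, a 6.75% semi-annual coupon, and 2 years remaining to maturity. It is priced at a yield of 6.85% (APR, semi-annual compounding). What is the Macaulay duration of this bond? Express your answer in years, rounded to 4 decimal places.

Periodic yield y = 0.03425. Discount each cash flow and weight by its period:
  t   CF        PV=CF/(1+0.03425)^t    t·PV
  1       16.875        16.3162        16.3162
  2       16.875        15.7758        31.5517
  3       16.875        15.2534        45.7603
  4      516.875       451.7347     1,806.9386
  Σ                    499.0801     1,900.5667
Price P = Σ PV = 499.0801.
Macaulay duration = Σ(t·PV) / P = 1,900.5667 / 499.0801 = 3.80814 half-year periods.
In years: 3.80814 / 2 = 1.90407 years.

1.9041 years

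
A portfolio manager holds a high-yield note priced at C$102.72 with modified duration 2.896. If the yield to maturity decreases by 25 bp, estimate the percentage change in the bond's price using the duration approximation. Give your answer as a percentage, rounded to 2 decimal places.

Duration approximation: ΔP/P ≈ -D_mod · Δy = -2.896 × (-0.0025) = +0.007240.
As a percentage: +0.7240%.

+0.72%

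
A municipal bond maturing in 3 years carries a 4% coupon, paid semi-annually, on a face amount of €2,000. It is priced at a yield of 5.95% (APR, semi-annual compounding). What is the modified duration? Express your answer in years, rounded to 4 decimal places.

Periodic yield y = 0.02975. First find Macaulay duration:
  t   CF        PV=CF/(1+0.02975)^t    t·PV
  1        40.00        38.8444        38.8444
  2        40.00        37.7221        75.4443
  3        40.00        36.6323       109.8970
  4        40.00        35.5740       142.2960
  5        40.00        34.5463       172.7313
  6     2,040.00     1,710.9581    10,265.7484
  Σ                  1,894.2772    10,804.9613
P = 1,894.2772; Macaulay duration = 10,804.9613 / 1,894.2772 = 5.70400 half-year periods = 2.85200 years.
Modified duration = D_Mac / (1 + y) = 2.85200 / 1.02975 = 2.76961 years.

2.7696 years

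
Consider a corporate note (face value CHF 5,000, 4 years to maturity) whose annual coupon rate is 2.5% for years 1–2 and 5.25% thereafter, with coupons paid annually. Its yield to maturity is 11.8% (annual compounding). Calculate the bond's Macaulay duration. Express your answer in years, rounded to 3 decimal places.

Periodic yield y = 0.118. Discount each cash flow and weight by its year:
  t   CF        PV=CF/(1+0.118)^t    t·PV
  1       125.00       111.8068       111.8068
  2       125.00       100.0061       200.0122
  3       262.50       187.8468       563.5405
  4     5,262.50     3,368.4096    13,473.6383
  Σ                  3,768.0693    14,348.9978
Price P = Σ PV = 3,768.0693.
Macaulay duration = Σ(t·PV) / P = 14,348.9978 / 3,768.0693 = 3.80805 years.

3.808 years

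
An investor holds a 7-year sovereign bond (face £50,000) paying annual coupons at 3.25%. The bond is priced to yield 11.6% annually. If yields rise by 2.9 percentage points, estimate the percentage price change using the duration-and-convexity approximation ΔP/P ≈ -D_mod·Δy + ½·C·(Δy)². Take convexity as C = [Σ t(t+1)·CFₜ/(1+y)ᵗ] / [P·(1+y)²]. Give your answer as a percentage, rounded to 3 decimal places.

-14.412%

With y = 0.116:
  t   CF        PV=CF/(1+0.116)^t    t·PV        t(t+1)·PV
  1     1,625.00     1,456.0932     1,456.0932       2,912.1864
  2     1,625.00     1,304.7430     2,609.4860       7,828.4580
  3     1,625.00     1,169.1246     3,507.3737      14,029.4946
  4     1,625.00     1,047.6026     4,190.4106      20,952.0529
  5     1,625.00       938.7120     4,693.5602      28,161.3615
  6     1,625.00       841.1398     5,046.8390      35,327.8728
  7    51,625.00    23,944.7718   167,613.4026   1,340,907.2208
  Σ                 30,702.1871   189,117.1653   1,450,118.6470
P = 30,702.1871; D_Mac = 6.15973 yrs; D_mod = 5.51947 yrs; C = 37.92327.
Duration effect: -5.51947 × (+0.029) = -0.160065
Convexity effect: 0.5 × 37.92327 × (0.029)² = +0.0159467
ΔP/P ≈ -0.160065 + 0.0159467 = -0.144118 = -14.4118%.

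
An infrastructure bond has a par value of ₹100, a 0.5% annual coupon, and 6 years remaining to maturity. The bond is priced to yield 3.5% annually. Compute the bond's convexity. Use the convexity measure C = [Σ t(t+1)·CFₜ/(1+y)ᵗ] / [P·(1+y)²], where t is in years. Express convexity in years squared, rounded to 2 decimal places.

With y = 0.035:
  t   CF        PV=CF/(1+0.035)^t    t·PV        t(t+1)·PV
  1         0.50         0.4831         0.4831           0.9662
  2         0.50         0.4668         0.9335           2.8005
  3         0.50         0.4510         1.3529           5.4117
  4         0.50         0.4357         1.7429           8.7144
  5         0.50         0.4210         2.1049          12.6296
  6       100.50        81.7568       490.5409       3,433.7862
  Σ                     84.0143       497.1582       3,464.3086
P = 84.0143.
Convexity = Σ t(t+1)·PV / [P·(1+y)²] = 3,464.3086 / (84.0143 × 1.071225) = 38.49306.

38.49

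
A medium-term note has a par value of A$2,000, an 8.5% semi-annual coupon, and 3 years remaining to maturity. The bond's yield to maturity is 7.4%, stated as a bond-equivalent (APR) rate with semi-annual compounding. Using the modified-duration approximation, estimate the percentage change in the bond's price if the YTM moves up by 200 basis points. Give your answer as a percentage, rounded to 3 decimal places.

Periodic yield y = 0.037. Modified duration first:
  t   CF        PV=CF/(1+0.037)^t    t·PV
  1        85.00        81.9672        81.9672
  2        85.00        79.0426       158.0853
  3        85.00        76.2224       228.6672
  4        85.00        73.5028       294.0112
  5        85.00        70.8802       354.4012
  6     2,085.00     1,676.6157    10,059.6940
  Σ                  2,058.2310    11,176.8261
P = 2,058.2310; D_Mac = 5.43031 half-year periods = 2.71515 yrs; D_mod = 2.71515/(1+0.037) = 2.61828 yrs.
ΔP/P ≈ -D_mod · Δy = -2.61828 × (+0.02) = -0.052366 = -5.2366%.

-5.237%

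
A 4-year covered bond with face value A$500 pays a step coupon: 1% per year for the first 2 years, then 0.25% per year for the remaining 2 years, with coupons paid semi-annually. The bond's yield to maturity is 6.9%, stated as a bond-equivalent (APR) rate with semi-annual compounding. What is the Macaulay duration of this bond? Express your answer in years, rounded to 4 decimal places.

3.9311 years

Periodic yield y = 0.0345. Discount each cash flow and weight by its period:
  t   CF        PV=CF/(1+0.0345)^t    t·PV
  1        2.500         2.4166         2.4166
  2        2.500         2.3360         4.6721
  3        2.500         2.2581         6.7744
  4        2.500         2.1828         8.7313
  5        0.625         0.5275         2.6375
  6        0.625         0.5099         3.0595
  7        0.625         0.4929         3.4504
  8      500.625       381.6529     3,053.2232
  Σ                    392.3768     3,084.9650
Price P = Σ PV = 392.3768.
Macaulay duration = Σ(t·PV) / P = 3,084.9650 / 392.3768 = 7.86225 half-year periods.
In years: 7.86225 / 2 = 3.93113 years.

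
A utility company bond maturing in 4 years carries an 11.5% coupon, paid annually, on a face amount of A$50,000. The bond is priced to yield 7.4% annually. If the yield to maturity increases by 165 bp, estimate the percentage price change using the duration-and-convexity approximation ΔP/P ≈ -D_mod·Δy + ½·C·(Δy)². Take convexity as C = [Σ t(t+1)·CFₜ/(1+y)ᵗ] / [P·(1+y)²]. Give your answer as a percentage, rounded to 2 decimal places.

With y = 0.074:
  t   CF        PV=CF/(1+0.074)^t    t·PV        t(t+1)·PV
  1     5,750.00     5,353.8175     5,353.8175      10,707.6350
  2     5,750.00     4,984.9325     9,969.8650      29,909.5950
  3     5,750.00     4,641.4642    13,924.3925      55,697.5698
  4    55,750.00    41,901.3240   167,605.2961     838,026.4804
  Σ                 56,881.5382   196,853.3710     934,341.2803
P = 56,881.5382; D_Mac = 3.46076 yrs; D_mod = 3.22231 yrs; C = 14.24051.
Duration effect: -3.22231 × (+0.0165) = -0.053168
Convexity effect: 0.5 × 14.24051 × (0.0165)² = +0.0019385
ΔP/P ≈ -0.053168 + 0.0019385 = -0.051230 = -5.1230%.

-5.12%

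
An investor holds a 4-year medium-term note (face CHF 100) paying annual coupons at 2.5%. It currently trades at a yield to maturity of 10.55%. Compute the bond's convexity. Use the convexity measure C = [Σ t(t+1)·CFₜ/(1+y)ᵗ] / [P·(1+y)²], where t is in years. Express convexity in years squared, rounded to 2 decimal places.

With y = 0.1055:
  t   CF        PV=CF/(1+0.1055)^t    t·PV        t(t+1)·PV
  1         2.50         2.2614         2.2614           4.5228
  2         2.50         2.0456         4.0912          12.2737
  3         2.50         1.8504         5.5512          22.2047
  4       102.50        68.6260       274.5041       1,372.5206
  Σ                     74.7835       286.4079       1,411.5218
P = 74.7835.
Convexity = Σ t(t+1)·PV / [P·(1+y)²] = 1,411.5218 / (74.7835 × 1.222130) = 15.44417.

15.44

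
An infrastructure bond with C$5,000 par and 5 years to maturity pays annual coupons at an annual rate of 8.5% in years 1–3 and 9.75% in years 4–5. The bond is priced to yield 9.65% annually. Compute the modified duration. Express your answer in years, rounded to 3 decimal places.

Periodic yield y = 0.0965. First find Macaulay duration:
  t   CF        PV=CF/(1+0.0965)^t    t·PV
  1       425.00       387.5969       387.5969
  2       425.00       353.4855       706.9711
  3       425.00       322.3762       967.1287
  4       487.50       337.2408     1,348.9631
  5     5,487.50     3,462.0342    17,310.1710
  Σ                  4,862.7336    20,720.8308
P = 4,862.7336; Macaulay duration = 20,720.8308 / 4,862.7336 = 4.26115 years.
Modified duration = D_Mac / (1 + y) = 4.26115 / 1.0965 = 3.88614 years.

3.886 years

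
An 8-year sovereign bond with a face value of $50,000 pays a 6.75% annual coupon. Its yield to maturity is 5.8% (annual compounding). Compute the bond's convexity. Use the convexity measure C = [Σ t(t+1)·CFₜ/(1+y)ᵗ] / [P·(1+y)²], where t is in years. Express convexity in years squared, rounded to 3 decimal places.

48.320

With y = 0.058:
  t   CF        PV=CF/(1+0.058)^t    t·PV        t(t+1)·PV
  1     3,375.00     3,189.9811     3,189.9811       6,379.9622
  2     3,375.00     3,015.1050     6,030.2100      18,090.6300
  3     3,375.00     2,849.8157     8,549.4471      34,197.7883
  4     3,375.00     2,693.5876    10,774.3505      53,871.7523
  5     3,375.00     2,545.9240    12,729.6201      76,377.7206
  6     3,375.00     2,406.3554    14,438.1324     101,066.9271
  7     3,375.00     2,274.4380    15,921.0660     127,368.5282
  8    53,375.00    33,997.9356   271,983.4845   2,447,851.3606
  Σ                 52,973.1424   343,616.2917   2,865,204.6694
P = 52,973.1424.
Convexity = Σ t(t+1)·PV / [P·(1+y)²] = 2,865,204.6694 / (52,973.1424 × 1.119364) = 48.32018.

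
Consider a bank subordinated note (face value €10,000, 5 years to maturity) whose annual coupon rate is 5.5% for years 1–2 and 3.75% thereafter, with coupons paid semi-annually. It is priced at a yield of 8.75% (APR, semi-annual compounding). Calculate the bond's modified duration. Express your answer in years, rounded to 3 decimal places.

4.237 years

Periodic yield y = 0.04375. First find Macaulay duration:
  t   CF        PV=CF/(1+0.04375)^t    t·PV
  1       275.00       263.4731       263.4731
  2       275.00       252.4293       504.8585
  3       275.00       241.8484       725.5452
  4       275.00       231.7110       926.8442
  5       187.50       151.3627       756.8134
  6       187.50       145.0181       870.1089
  7       187.50       138.9395       972.5768
  8       187.50       133.1157     1,064.9258
  9       187.50       127.5360     1,147.8242
  10   10,187.50     6,639.0010    66,390.0104
  Σ                  8,324.4349    73,622.9805
P = 8,324.4349; Macaulay duration = 73,622.9805 / 8,324.4349 = 8.84420 half-year periods = 4.42210 years.
Modified duration = D_Mac / (1 + y) = 4.42210 / 1.04375 = 4.23674 years.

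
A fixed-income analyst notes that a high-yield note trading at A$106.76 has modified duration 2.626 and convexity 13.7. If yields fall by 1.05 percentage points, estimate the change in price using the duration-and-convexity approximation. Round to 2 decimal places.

Duration effect: -D_mod·Δy = -2.626 × (-0.0105) = +0.027573
Convexity effect: ½·C·(Δy)² = 0.5 × 13.7 × (-0.0105)² = +0.0007552125
ΔP/P ≈ +0.027573 + 0.0007552125 = +0.0283282125
ΔP ≈ 106.76 × (+0.0283282125) = +3.0243199665.

+A$3.02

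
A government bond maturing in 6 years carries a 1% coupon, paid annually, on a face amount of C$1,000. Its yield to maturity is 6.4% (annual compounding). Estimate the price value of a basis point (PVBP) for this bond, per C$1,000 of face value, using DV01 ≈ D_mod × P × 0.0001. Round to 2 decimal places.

C$0.40

Periodic yield y = 0.064.
  t   CF        PV=CF/(1+0.064)^t    t·PV
  1        10.00         9.3985         9.3985
  2        10.00         8.8332        17.6663
  3        10.00         8.3019        24.9056
  4        10.00         7.8025        31.2100
  5        10.00         7.3332        36.6659
  6     1,010.00       696.1000     4,176.5997
  Σ                    737.7691     4,296.4460
P = 737.7691; D_Mac = 5.82356 yrs; D_mod = 5.47327 yrs.
DV01 ≈ 5.47327 × 737.7691 × 0.0001 = 0.403801.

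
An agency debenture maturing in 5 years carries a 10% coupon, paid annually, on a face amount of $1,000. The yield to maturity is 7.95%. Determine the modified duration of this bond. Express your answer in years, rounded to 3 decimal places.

3.895 years

Periodic yield y = 0.0795. First find Macaulay duration:
  t   CF        PV=CF/(1+0.0795)^t    t·PV
  1       100.00        92.6355        92.6355
  2       100.00        85.8133       171.6266
  3       100.00        79.4936       238.4807
  4       100.00        73.6393       294.5570
  5     1,100.00       750.3769     3,751.8845
  Σ                  1,081.9585     4,549.1844
P = 1,081.9585; Macaulay duration = 4,549.1844 / 1,081.9585 = 4.20458 years.
Modified duration = D_Mac / (1 + y) = 4.20458 / 1.0795 = 3.89494 years.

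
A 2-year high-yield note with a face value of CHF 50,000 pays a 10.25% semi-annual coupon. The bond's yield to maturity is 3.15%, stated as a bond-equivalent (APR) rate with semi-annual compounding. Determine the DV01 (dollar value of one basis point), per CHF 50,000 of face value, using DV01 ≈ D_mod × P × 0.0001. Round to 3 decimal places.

Periodic yield y = 0.01575.
  t   CF        PV=CF/(1+0.01575)^t    t·PV
  1     2,562.50     2,522.7664     2,522.7664
  2     2,562.50     2,483.6490     4,967.2979
  3     2,562.50     2,445.1380     7,335.4141
  4    52,562.50    49,377.4536   197,509.8142
  Σ                 56,829.0070   212,335.2927
P = 56,829.0070; D_Mac = 3.73639 half-year periods = 1.86819 yrs; D_mod = 1.83923 yrs.
DV01 ≈ 1.83923 × 56,829.0070 × 0.0001 = 10.452143.

CHF 10.452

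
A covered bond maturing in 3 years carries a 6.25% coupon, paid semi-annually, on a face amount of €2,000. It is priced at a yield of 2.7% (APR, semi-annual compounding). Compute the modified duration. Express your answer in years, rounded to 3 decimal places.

Periodic yield y = 0.0135. First find Macaulay duration:
  t   CF        PV=CF/(1+0.0135)^t    t·PV
  1        62.50        61.6675        61.6675
  2        62.50        60.8461       121.6921
  3        62.50        60.0356       180.1068
  4        62.50        59.2359       236.9436
  5        62.50        58.4469       292.2343
  6     2,062.50     1,903.0554    11,418.3326
  Σ                  2,203.2873    12,310.9769
P = 2,203.2873; Macaulay duration = 12,310.9769 / 2,203.2873 = 5.58755 half-year periods = 2.79377 years.
Modified duration = D_Mac / (1 + y) = 2.79377 / 1.0135 = 2.75656 years.

2.757 years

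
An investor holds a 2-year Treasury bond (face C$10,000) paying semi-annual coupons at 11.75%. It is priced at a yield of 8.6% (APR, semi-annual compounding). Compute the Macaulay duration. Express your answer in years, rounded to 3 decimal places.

Periodic yield y = 0.043. Discount each cash flow and weight by its period:
  t   CF        PV=CF/(1+0.043)^t    t·PV
  1       587.50       563.2790       563.2790
  2       587.50       540.0566     1,080.1131
  3       587.50       517.7915     1,553.3746
  4    10,587.50     8,946.5623    35,786.2491
  Σ                 10,567.6894    38,983.0159
Price P = Σ PV = 10,567.6894.
Macaulay duration = Σ(t·PV) / P = 38,983.0159 / 10,567.6894 = 3.68889 half-year periods.
In years: 3.68889 / 2 = 1.84444 years.

1.844 years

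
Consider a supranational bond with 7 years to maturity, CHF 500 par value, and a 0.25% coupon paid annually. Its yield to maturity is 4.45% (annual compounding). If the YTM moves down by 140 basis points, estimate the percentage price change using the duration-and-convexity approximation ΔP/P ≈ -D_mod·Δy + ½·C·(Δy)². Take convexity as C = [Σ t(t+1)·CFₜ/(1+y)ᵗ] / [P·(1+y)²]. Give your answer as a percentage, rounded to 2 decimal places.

With y = 0.0445:
  t   CF        PV=CF/(1+0.0445)^t    t·PV        t(t+1)·PV
  1         1.25         1.1967         1.1967           2.3935
  2         1.25         1.1458         2.2915           6.8746
  3         1.25         1.0969         3.2908          13.1633
  4         1.25         1.0502         4.2008          21.0042
  5         1.25         1.0055         5.0273          30.1640
  6         1.25         0.9626         5.7758          40.4305
  7       501.25       369.5688     2,586.9815      20,695.8516
  Σ                    376.0265     2,608.7645      20,809.8817
P = 376.0265; D_Mac = 6.93771 yrs; D_mod = 6.64214 yrs; C = 50.72642.
Duration effect: -6.64214 × (-0.014) = +0.092990
Convexity effect: 0.5 × 50.72642 × (-0.014)² = +0.0049712
ΔP/P ≈ +0.092990 + 0.0049712 = +0.097961 = +9.7961%.

+9.80%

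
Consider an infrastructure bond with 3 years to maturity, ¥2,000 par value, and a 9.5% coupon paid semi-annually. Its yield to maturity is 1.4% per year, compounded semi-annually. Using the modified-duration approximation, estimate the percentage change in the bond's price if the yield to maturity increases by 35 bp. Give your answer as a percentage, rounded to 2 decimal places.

-0.94%

Periodic yield y = 0.007. Modified duration first:
  t   CF        PV=CF/(1+0.007)^t    t·PV
  1        95.00        94.3396        94.3396
  2        95.00        93.6838       187.3677
  3        95.00        93.0326       279.0978
  4        95.00        92.3859       369.5436
  5        95.00        91.7437       458.7185
  6     2,095.00     2,009.1261    12,054.7568
  Σ                  2,474.3118    13,443.8241
P = 2,474.3118; D_Mac = 5.43336 half-year periods = 2.71668 yrs; D_mod = 2.71668/(1+0.007) = 2.69779 yrs.
ΔP/P ≈ -D_mod · Δy = -2.69779 × (+0.0035) = -0.009442 = -0.9442%.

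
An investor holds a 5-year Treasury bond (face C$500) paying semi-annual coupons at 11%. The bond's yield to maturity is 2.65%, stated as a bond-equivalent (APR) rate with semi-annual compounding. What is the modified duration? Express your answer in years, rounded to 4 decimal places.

Periodic yield y = 0.01325. First find Macaulay duration:
  t   CF        PV=CF/(1+0.01325)^t    t·PV
  1        27.50        27.1404        27.1404
  2        27.50        26.7855        53.5710
  3        27.50        26.4352        79.3056
  4        27.50        26.0895       104.3581
  5        27.50        25.7484       128.7418
  6        27.50        25.4117       152.4700
  7        27.50        25.0794       175.5555
  8        27.50        24.7514       198.0112
  9        27.50        24.4277       219.8496
  10      527.50       462.4410     4,624.4101
  Σ                    694.3101     5,763.4133
P = 694.3101; Macaulay duration = 5,763.4133 / 694.3101 = 8.30092 half-year periods = 4.15046 years.
Modified duration = D_Mac / (1 + y) = 4.15046 / 1.01325 = 4.09619 years.

4.0962 years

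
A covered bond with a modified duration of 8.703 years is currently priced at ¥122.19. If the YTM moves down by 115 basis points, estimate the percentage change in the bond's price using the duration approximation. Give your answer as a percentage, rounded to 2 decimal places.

+10.01%

Duration approximation: ΔP/P ≈ -D_mod · Δy = -8.703 × (-0.0115) = +0.1000845.
As a percentage: +10.00845%.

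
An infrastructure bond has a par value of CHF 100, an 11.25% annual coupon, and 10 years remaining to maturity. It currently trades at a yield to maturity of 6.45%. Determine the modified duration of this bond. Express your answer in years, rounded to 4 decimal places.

Periodic yield y = 0.0645. First find Macaulay duration:
  t   CF        PV=CF/(1+0.0645)^t    t·PV
  1        11.25        10.5683        10.5683
  2        11.25         9.9280        19.8560
  3        11.25         9.3264        27.9793
  4        11.25         8.7613        35.0453
  5        11.25         8.2305        41.1523
  6        11.25         7.7318        46.3906
  7        11.25         7.2633        50.8430
  8        11.25         6.8232        54.5855
  9        11.25         6.4098        57.6878
  10      111.25        59.5447       595.4473
  Σ                    134.5873       939.5554
P = 134.5873; Macaulay duration = 939.5554 / 134.5873 = 6.98101 years.
Modified duration = D_Mac / (1 + y) = 6.98101 / 1.0645 = 6.55802 years.

6.5580 years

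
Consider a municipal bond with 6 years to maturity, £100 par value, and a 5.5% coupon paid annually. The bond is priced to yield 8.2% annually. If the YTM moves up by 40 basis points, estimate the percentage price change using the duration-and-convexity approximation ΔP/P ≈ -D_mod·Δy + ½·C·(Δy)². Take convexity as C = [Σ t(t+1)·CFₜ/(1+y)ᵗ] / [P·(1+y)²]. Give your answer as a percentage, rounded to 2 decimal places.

-1.90%

With y = 0.082:
  t   CF        PV=CF/(1+0.082)^t    t·PV        t(t+1)·PV
  1         5.50         5.0832         5.0832          10.1664
  2         5.50         4.6979         9.3959          28.1877
  3         5.50         4.3419        13.0257          52.1029
  4         5.50         4.0129        16.0514          80.2571
  5         5.50         3.7087        18.5437         111.2622
  6       105.50        65.7490       394.4938       2,761.4564
  Σ                     87.5936       456.5937       3,043.4327
P = 87.5936; D_Mac = 5.21264 yrs; D_mod = 4.81760 yrs; C = 29.67815.
Duration effect: -4.81760 × (+0.004) = -0.019270
Convexity effect: 0.5 × 29.67815 × (0.004)² = +0.0002374
ΔP/P ≈ -0.019270 + 0.0002374 = -0.019033 = -1.9033%.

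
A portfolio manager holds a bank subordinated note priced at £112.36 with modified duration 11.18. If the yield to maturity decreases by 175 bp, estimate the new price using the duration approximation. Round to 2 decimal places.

Duration approximation: ΔP/P ≈ -D_mod · Δy = -11.18 × (-0.0175) = +0.195650.
New price ≈ 112.36 × (1 + 0.195650) = 134.343234.

£134.34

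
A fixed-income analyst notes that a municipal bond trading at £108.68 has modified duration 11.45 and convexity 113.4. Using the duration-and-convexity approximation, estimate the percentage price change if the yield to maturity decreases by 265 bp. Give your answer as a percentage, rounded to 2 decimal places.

+34.32%

Duration effect: -D_mod·Δy = -11.45 × (-0.0265) = +0.303425
Convexity effect: ½·C·(Δy)² = 0.5 × 113.4 × (-0.0265)² = +0.039817575
ΔP/P ≈ +0.303425 + 0.039817575 = +0.343242575
= +34.3242575%.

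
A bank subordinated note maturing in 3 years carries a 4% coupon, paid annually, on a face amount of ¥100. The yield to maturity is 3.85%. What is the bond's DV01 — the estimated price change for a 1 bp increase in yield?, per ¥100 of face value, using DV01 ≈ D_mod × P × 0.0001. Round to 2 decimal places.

¥0.03

Periodic yield y = 0.0385.
  t   CF        PV=CF/(1+0.0385)^t    t·PV
  1         4.00         3.8517         3.8517
  2         4.00         3.7089         7.4178
  3       104.00        92.8568       278.5705
  Σ                    100.4175       289.8400
P = 100.4175; D_Mac = 2.88635 yrs; D_mod = 2.77935 yrs.
DV01 ≈ 2.77935 × 100.4175 × 0.0001 = 0.027909.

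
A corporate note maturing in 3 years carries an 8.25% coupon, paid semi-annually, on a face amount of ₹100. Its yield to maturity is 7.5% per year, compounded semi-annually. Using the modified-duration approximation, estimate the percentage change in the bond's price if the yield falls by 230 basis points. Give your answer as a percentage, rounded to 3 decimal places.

+6.033%

Periodic yield y = 0.0375. Modified duration first:
  t   CF        PV=CF/(1+0.0375)^t    t·PV
  1        4.125         3.9759         3.9759
  2        4.125         3.8322         7.6644
  3        4.125         3.6937        11.0810
  4        4.125         3.5602        14.2407
  5        4.125         3.4315        17.1575
  6      104.125        83.4884       500.9307
  Σ                    101.9819       555.0502
P = 101.9819; D_Mac = 5.44263 half-year periods = 2.72132 yrs; D_mod = 2.72132/(1+0.0375) = 2.62296 yrs.
ΔP/P ≈ -D_mod · Δy = -2.62296 × (-0.023) = +0.060328 = +6.0328%.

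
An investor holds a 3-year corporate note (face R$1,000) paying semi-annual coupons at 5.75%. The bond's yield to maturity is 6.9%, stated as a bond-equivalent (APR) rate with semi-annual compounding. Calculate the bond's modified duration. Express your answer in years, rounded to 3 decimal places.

Periodic yield y = 0.0345. First find Macaulay duration:
  t   CF        PV=CF/(1+0.0345)^t    t·PV
  1        28.75        27.7912        27.7912
  2        28.75        26.8644        53.7288
  3        28.75        25.9685        77.9054
  4        28.75        25.1024       100.4097
  5        28.75        24.2653       121.3264
  6     1,028.75       839.3187     5,035.9120
  Σ                    969.3104     5,417.0735
P = 969.3104; Macaulay duration = 5,417.0735 / 969.3104 = 5.58858 half-year periods = 2.79429 years.
Modified duration = D_Mac / (1 + y) = 2.79429 / 1.0345 = 2.70110 years.

2.701 years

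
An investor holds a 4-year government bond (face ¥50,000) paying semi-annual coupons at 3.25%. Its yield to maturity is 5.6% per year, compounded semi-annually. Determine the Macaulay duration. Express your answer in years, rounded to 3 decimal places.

3.771 years

Periodic yield y = 0.028. Discount each cash flow and weight by its period:
  t   CF        PV=CF/(1+0.028)^t    t·PV
  1       812.50       790.3696       790.3696
  2       812.50       768.8421     1,537.6841
  3       812.50       747.9008     2,243.7025
  4       812.50       727.5300     2,910.1200
  5       812.50       707.7140     3,538.5701
  6       812.50       688.4378     4,130.6265
  7       812.50       669.6865     4,687.8057
  8    50,812.50    40,740.4335   325,923.4679
  Σ                 45,840.9144   345,762.3466
Price P = Σ PV = 45,840.9144.
Macaulay duration = Σ(t·PV) / P = 345,762.3466 / 45,840.9144 = 7.54266 half-year periods.
In years: 7.54266 / 2 = 3.77133 years.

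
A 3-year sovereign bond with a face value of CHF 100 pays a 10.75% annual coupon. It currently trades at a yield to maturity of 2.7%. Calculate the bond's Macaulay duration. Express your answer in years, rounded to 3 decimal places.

Periodic yield y = 0.027. Discount each cash flow and weight by its year:
  t   CF        PV=CF/(1+0.027)^t    t·PV
  1        10.75        10.4674        10.4674
  2        10.75        10.1922        20.3844
  3       110.75       102.2427       306.7282
  Σ                    122.9023       337.5799
Price P = Σ PV = 122.9023.
Macaulay duration = Σ(t·PV) / P = 337.5799 / 122.9023 = 2.74673 years.

2.747 years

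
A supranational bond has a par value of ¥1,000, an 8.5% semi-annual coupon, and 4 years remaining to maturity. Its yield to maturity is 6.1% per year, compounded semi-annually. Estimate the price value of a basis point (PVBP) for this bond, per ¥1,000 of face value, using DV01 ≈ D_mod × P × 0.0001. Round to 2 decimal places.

¥0.37

Periodic yield y = 0.0305.
  t   CF        PV=CF/(1+0.0305)^t    t·PV
  1        42.50        41.2421        41.2421
  2        42.50        40.0215        80.0429
  3        42.50        38.8369       116.5108
  4        42.50        37.6875       150.7499
  5        42.50        36.5720       182.8601
  6        42.50        35.4896       212.9375
  7        42.50        34.4392       241.0743
  8     1,042.50       819.7701     6,558.1611
  Σ                  1,084.0589     7,583.5788
P = 1,084.0589; D_Mac = 6.99554 half-year periods = 3.49777 yrs; D_mod = 3.39425 yrs.
DV01 ≈ 3.39425 × 1,084.0589 × 0.0001 = 0.367956.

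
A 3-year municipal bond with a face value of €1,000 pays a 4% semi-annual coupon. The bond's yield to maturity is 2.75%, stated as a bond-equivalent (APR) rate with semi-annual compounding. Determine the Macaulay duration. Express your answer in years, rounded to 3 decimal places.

2.860 years

Periodic yield y = 0.01375. Discount each cash flow and weight by its period:
  t   CF        PV=CF/(1+0.01375)^t    t·PV
  1        20.00        19.7287        19.7287
  2        20.00        19.4611        38.9223
  3        20.00        19.1972        57.5915
  4        20.00        18.9368        75.7472
  5        20.00        18.6799        93.3997
  6     1,020.00       939.7557     5,638.5342
  Σ                  1,035.7595     5,923.9237
Price P = Σ PV = 1,035.7595.
Macaulay duration = Σ(t·PV) / P = 5,923.9237 / 1,035.7595 = 5.71940 half-year periods.
In years: 5.71940 / 2 = 2.85970 years.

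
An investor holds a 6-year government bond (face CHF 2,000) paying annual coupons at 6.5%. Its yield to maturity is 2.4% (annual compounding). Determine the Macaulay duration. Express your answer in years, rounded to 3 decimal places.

Periodic yield y = 0.024. Discount each cash flow and weight by its year:
  t   CF        PV=CF/(1+0.024)^t    t·PV
  1       130.00       126.9531       126.9531
  2       130.00       123.9777       247.9553
  3       130.00       121.0719       363.2158
  4       130.00       118.2343       472.9372
  5       130.00       115.4632       577.3160
  6     2,130.00     1,847.4805    11,084.8830
  Σ                  2,453.1807    12,873.2605
Price P = Σ PV = 2,453.1807.
Macaulay duration = Σ(t·PV) / P = 12,873.2605 / 2,453.1807 = 5.24758 years.

5.248 years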